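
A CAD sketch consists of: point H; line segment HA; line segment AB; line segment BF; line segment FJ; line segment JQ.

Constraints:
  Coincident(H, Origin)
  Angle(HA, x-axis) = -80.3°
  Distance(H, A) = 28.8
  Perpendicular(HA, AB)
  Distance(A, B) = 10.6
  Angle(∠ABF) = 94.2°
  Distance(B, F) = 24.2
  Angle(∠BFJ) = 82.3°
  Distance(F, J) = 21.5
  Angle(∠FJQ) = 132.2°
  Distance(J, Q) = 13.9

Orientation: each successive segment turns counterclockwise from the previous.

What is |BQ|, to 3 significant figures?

30.8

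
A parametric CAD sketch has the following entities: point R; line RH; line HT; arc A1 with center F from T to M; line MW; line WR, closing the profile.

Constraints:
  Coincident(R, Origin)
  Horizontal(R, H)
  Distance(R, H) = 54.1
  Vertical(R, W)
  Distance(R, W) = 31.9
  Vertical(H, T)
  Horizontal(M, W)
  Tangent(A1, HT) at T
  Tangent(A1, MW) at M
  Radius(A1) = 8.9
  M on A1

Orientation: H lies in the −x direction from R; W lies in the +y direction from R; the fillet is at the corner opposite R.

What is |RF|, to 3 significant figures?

50.7

RW is vertical with |RW| = 31.9 and W on the +y side, so W = (0.00, 31.9). The virtual corner opposite R is at (-54.1, 31.9). A1 meets HT tangentially, so FT is at right angles to HT and the tangent condition forces FM to be normal to MW, with radius 8.9, so the center F sits 8.9 in from both sides at F = (-45.2, 23.0). Then |RF| = |F − R| = 50.7.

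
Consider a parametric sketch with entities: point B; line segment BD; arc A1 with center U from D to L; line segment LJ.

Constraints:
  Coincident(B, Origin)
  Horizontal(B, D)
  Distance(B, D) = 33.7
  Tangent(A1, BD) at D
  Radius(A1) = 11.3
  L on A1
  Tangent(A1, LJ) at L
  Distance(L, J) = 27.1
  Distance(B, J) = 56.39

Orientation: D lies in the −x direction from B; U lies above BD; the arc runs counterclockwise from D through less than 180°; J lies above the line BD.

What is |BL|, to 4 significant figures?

30.12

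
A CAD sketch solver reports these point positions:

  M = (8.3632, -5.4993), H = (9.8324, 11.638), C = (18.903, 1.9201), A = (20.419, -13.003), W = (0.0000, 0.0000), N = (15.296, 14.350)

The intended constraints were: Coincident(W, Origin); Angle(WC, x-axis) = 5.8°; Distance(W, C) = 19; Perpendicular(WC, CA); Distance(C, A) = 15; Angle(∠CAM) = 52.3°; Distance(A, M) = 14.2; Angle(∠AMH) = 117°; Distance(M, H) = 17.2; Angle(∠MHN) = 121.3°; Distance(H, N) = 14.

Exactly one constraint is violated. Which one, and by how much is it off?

Distance(H, N) = 14 — off by 7.90.

W = (0.00, 0.00) ✓; WC at 5.800° ✓; |WC| = 19.00 ✓; ∠(WC, CA) = 90.00° ✓; |CA| = 15.00 ✓; ∠CAM = 52.30° ✓; |AM| = 14.20 ✓; ∠AMH = 117.0° ✓; |MH| = 17.20 ✓; ∠MHN = 121.3° ✓; |HN| = 6.100 ✗.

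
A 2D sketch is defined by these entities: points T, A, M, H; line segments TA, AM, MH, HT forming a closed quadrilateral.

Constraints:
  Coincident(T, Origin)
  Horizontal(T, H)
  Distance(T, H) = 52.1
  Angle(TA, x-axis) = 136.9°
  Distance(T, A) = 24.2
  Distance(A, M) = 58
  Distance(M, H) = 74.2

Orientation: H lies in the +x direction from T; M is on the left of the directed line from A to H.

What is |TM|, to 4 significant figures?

66.11

T is at the origin; T and H share the same y with |TH| = 52.1 and H in +x, so H = (52.1, 0). TA runs at 136.9° with |TA| = 24.2, so A = (-17.67, 16.54). M is determined by |AM| = 58.0 and |MH| = 74.2 together: it lies at the intersection of circle(A, 58.0) and circle(H, 74.2). With |AH| = 71.70, the foot of the radical line on AH is 20.92 from A and the perpendicular offset is √(58.0² − 20.92²) = 54.10. Taking the left-of-AH solution: M = (15.16, 64.35).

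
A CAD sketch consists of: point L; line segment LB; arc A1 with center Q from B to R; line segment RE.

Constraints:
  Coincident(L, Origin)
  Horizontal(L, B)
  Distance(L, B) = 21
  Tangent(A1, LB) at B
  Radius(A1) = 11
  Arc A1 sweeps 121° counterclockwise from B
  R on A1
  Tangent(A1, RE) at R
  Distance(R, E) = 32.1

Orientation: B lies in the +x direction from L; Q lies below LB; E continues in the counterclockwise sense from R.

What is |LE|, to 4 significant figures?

52.36

On A1, B sits at bearing 90° from Q; a 121° counterclockwise sweep puts R at bearing 211°, so R = Q + 11.0·(cos 211°, sin 211°) = (11.57, -16.67). Tangency of A1 to RE means the radius QR is perpendicular to RE, so RE runs along (−sin 211°, cos 211°); with |RE| = 32.1, E = (28.10, -44.18). Then |LE| = |E − L| = 52.36.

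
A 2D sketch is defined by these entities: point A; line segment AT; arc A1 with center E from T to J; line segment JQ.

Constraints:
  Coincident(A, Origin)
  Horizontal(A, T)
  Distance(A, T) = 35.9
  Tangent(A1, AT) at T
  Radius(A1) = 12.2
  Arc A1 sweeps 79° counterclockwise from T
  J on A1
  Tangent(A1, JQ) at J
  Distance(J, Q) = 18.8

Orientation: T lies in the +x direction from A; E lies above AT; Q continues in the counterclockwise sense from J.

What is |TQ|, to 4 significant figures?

32.32

A is at the origin; A and T share the same y with |AT| = 35.9 and T on the +x side, so T = (35.90, 0.000). Since A1 is tangent to AT there, ET ⟂ AT, so E = T + (0, 12.2) = (35.90, 12.20). On A1, T sits at bearing -90° from E; a 79° counterclockwise sweep puts J at bearing -11°, so J = E + 12.2·(cos -11°, sin -11°) = (47.88, 9.872). The tangent condition forces EJ to be normal to JQ, so JQ runs along (−sin -11°, cos -11°); with |JQ| = 18.8, Q = (51.46, 28.33). Then |TQ| = |Q − T| = 32.32.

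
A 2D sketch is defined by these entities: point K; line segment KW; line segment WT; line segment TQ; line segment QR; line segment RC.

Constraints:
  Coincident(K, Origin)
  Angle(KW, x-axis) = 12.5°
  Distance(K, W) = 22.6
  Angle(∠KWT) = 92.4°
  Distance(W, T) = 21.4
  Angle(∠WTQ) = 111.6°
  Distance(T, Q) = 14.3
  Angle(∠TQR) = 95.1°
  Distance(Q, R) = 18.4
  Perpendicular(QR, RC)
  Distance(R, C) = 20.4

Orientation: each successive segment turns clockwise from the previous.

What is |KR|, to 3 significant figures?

11.2

∠WTQ = 111.6° gives TQ at -144° from the x-axis; with |TQ| = 14.3, Q = (16.1, -24.3). ∠TQR = 95.1° gives QR at 132° from the x-axis; with |QR| = 18.4, R = (3.86, -10.5). Then |KR| = |R − K| = 11.2.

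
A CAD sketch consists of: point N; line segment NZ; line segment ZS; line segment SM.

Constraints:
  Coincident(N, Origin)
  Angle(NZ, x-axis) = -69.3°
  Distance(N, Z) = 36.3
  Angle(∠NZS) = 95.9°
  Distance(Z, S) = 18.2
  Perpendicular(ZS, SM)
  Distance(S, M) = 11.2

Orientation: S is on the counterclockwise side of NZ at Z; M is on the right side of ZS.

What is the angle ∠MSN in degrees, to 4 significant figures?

148.7°

N is at the origin; NZ runs at -69.3° with length 36.3, so Z = 36.3·(cos -69.3°, sin -69.3°) = (12.83, -33.96). ∠NZS = 95.9°, so ZS runs at -69.3° + (180° − 95.9°) = 14.80° from the x-axis; with |ZS| = 18.2, S = Z + 18.2·(cos 14.80°, sin 14.80°) = (30.43, -29.31). ZS is perpendicular to SM; with |SM| = 11.2 on the right of ZS, M = S + 11.2·(0.2554, -0.9668) = (33.29, -40.14). Then cos ∠MSN = SM·SN / (|SM||SN|), giving 148.7°.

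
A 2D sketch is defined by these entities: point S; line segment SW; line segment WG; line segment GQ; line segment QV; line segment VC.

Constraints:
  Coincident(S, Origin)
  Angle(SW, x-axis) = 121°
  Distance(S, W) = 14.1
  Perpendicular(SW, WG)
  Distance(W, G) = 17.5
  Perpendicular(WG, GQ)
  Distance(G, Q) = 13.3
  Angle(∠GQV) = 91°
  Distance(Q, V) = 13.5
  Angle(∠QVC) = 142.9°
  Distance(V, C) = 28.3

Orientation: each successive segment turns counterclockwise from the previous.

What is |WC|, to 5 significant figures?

19.123

S is at the origin; SW runs at 121.0° with length 14.1, so W = (-7.2620, 12.086). SW ⟂ WG, so WG runs at -149.00°; with |WG| = 17.5, G = (-22.262, 3.0729). WG is perpendicular to GQ, so GQ runs at -59.000°; with |GQ| = 13.3, Q = (-15.412, -8.3274). ∠GQV = 91.0° gives QV at 30.000° from the x-axis; with |QV| = 13.5, V = (-3.7211, -1.5774). ∠QVC = 142.9° gives VC at 67.100° from the x-axis; with |VC| = 28.3, C = (7.2911, 24.492). Then |WC| = |C − W| = 19.123.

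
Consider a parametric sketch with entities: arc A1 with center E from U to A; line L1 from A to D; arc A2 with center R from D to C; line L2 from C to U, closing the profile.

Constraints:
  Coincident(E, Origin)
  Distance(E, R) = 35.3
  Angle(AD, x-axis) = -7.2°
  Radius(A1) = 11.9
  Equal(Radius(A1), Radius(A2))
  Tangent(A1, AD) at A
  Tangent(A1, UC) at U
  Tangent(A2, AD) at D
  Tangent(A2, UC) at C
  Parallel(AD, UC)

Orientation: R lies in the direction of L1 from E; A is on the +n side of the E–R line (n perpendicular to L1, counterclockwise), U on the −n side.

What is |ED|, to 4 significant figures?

37.25

The slot axis is L1's direction at -7.2°, so u = (cos -7.2°, sin -7.2°) = (0.9921, -0.1253) and n = (−sin -7.2°, cos -7.2°) = (0.1253, 0.9921). E is at the origin and R lies 35.3 along u from E, so R = 35.3·u = (35.02, -4.424). Tangency of A1 to both parallel lines with radius 11.9 puts A and U at E ± 11.9·n: A = (1.491, 11.81), U = (-1.491, -11.81). Equal radii place D and C the same way about R: D = R + 11.9·n = (36.51, 7.382), C = R − 11.9·n = (33.53, -16.23). Then |ED| = |D − E| = 37.25.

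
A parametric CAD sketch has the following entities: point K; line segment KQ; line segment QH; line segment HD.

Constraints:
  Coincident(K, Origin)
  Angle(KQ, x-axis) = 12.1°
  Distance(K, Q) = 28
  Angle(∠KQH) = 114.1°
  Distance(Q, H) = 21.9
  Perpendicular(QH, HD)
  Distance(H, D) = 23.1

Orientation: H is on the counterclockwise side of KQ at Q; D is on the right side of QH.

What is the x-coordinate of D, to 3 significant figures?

54.5

∠KQH = 114.1°, so QH runs at 12.1° + (180° − 114.1°) = 78.0° from the x-axis; with |QH| = 21.9, H = Q + 21.9·(cos 78.0°, sin 78.0°) = (31.9, 27.3). QH ⟂ HD; with |HD| = 23.1 on the right of QH, D = H + 23.1·(0.978, -0.208) = (54.5, 22.5). So D.x = 54.5.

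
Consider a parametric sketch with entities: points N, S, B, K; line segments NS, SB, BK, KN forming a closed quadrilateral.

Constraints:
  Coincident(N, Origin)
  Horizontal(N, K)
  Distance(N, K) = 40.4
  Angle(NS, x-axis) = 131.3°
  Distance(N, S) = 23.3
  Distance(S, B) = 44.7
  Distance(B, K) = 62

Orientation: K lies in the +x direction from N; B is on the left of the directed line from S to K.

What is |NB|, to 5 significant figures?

55.109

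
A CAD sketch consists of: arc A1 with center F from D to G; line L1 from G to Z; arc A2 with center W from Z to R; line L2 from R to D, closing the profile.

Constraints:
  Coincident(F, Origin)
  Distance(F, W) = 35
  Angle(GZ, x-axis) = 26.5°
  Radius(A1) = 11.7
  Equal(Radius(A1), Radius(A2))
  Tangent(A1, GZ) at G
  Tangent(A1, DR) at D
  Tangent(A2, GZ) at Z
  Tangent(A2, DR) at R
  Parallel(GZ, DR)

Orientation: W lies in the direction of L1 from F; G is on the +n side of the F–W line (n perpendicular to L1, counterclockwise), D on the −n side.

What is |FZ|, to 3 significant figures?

36.9

The slot axis is L1's direction at 26.5°, so u = (cos 26.5°, sin 26.5°) = (0.895, 0.446) and n = (−sin 26.5°, cos 26.5°) = (-0.446, 0.895). F is at the origin and W lies 35.0 along u from F, so W = 35.0·u = (31.3, 15.6). Tangency of A1 to both parallel lines with radius 11.7 puts G and D at F ± 11.7·n: G = (-5.22, 10.5), D = (5.22, -10.5). Equal radii place Z and R the same way about W: Z = W + 11.7·n = (26.1, 26.1), R = W − 11.7·n = (36.5, 5.15). Then |FZ| = |Z − F| = 36.9.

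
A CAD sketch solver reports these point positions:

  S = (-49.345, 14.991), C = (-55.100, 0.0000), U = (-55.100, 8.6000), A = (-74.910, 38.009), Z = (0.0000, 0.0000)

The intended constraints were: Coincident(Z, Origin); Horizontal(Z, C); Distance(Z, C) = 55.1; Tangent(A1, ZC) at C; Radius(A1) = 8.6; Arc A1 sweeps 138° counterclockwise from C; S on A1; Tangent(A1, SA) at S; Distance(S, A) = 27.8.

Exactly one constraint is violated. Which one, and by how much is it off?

Distance(S, A) = 27.8 — off by 6.60.

Z = (0.00, 0.00) ✓; Z.y = 0.00, C.y = 0.00 ✓; |ZC| = 55.10 ✓; ∠(UC, CZ) = 90.00° ✓; |UC| = 8.600 ✓; bearing(U→S) − bearing(U→C) = 138.0° ✓; |US| = 8.600 ✓; ∠(US, SA) = 90.00° ✓; |SA| = 34.40 ✗.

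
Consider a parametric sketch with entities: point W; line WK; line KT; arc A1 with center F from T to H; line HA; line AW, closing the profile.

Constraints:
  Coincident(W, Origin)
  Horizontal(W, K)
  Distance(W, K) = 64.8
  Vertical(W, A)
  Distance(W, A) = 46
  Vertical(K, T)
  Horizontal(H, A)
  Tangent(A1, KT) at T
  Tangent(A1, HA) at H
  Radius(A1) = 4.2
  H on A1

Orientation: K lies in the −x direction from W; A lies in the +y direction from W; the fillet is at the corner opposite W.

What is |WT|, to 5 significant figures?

77.112

W is at the origin; W and K share the same y with |WK| = 64.8 and K on the −x side, so K = (-64.800, 0.0000). W and A share the same x with |WA| = 46.0 and A on the +y side, so A = (0.0000, 46.000). The virtual corner opposite W is at (-64.800, 46.000). Tangency of A1 to KT means the radius FT is perpendicular to KT and the tangent condition forces FH to be normal to HA, with radius 4.2, so the center F sits 4.2 in from both sides at F = (-60.600, 41.800). That places the tangent points at T = (-64.800, 41.800) on KT and H = (-60.600, 46.000) on HA. Then |WT| = |T − W| = 77.112.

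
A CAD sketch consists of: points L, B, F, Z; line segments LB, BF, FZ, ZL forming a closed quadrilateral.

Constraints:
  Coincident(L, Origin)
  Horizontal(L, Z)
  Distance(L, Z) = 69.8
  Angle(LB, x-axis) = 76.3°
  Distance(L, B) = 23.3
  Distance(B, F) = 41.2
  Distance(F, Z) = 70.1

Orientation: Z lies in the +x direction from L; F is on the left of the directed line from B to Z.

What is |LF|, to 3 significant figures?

63.6

Checks: |BF| = 41.20 ✓; |FZ| = 70.10 ✓.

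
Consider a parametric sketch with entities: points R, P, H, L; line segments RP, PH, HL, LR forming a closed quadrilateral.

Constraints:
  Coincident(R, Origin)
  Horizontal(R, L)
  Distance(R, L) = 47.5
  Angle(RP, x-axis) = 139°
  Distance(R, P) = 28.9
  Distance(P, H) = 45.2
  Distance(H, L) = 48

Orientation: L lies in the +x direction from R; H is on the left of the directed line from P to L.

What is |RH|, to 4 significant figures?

42.95

Checks: R.y = 0.00, L.y = 0.00 ✓; |PH| = 45.20 ✓; |HL| = 48.00 ✓.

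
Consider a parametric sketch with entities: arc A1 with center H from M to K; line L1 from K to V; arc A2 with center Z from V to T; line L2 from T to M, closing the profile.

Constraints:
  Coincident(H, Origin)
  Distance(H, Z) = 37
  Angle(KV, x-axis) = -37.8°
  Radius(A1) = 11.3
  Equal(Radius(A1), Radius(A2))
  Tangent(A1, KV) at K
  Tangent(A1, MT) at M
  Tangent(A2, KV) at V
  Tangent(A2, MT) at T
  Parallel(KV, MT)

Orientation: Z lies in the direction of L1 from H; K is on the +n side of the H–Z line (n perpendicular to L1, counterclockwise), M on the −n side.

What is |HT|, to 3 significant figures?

38.7

The slot axis is L1's direction at -37.8°, so u = (cos -37.8°, sin -37.8°) = (0.790, -0.613) and n = (−sin -37.8°, cos -37.8°) = (0.613, 0.790). H is at the origin and Z lies 37.0 along u from H, so Z = 37.0·u = (29.2, -22.7). Tangency of A1 to both parallel lines with radius 11.3 puts K and M at H ± 11.3·n: K = (6.93, 8.93), M = (-6.93, -8.93). Equal radii place V and T the same way about Z: V = Z + 11.3·n = (36.2, -13.7), T = Z − 11.3·n = (22.3, -31.6). Then |HT| = |T − H| = 38.7.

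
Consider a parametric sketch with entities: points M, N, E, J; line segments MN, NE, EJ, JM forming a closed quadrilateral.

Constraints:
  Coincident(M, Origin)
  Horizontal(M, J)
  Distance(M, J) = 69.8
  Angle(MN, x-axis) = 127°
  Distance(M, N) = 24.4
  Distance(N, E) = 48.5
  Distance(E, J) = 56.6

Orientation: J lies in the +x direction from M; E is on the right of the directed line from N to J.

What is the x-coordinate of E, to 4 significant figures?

16.13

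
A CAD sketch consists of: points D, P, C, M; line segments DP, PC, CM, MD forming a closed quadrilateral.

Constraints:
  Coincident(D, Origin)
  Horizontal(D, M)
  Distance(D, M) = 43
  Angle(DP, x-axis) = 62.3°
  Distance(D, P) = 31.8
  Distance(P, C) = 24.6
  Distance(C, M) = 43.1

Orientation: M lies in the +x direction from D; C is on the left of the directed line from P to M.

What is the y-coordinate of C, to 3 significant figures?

42.3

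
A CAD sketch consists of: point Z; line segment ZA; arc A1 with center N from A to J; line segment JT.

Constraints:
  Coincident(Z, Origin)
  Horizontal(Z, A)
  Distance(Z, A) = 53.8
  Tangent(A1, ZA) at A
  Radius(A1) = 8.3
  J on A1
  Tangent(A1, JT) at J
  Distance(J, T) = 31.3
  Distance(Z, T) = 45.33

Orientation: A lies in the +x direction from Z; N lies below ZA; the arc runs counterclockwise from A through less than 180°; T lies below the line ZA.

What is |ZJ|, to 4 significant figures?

46.66

Z is at the origin; ZA is horizontal with |ZA| = 53.8 and A on the +x side, so A = (53.80, 0.000). A1 meets ZA tangentially, so NA is at right angles to ZA, so N = A + (0, -8.3) = (53.80, -8.300). Since NJ ⟂ JT (tangency), |NT| = √(8.3² + 31.3²) = 32.38 regardless of where J sits on A1. So T lies on both circle(Z, 45.33) and circle(N, 32.38); the below-ZA intersection is T = (31.93, -32.18). J is the foot of the tangent from T: J = (46.45, -4.450).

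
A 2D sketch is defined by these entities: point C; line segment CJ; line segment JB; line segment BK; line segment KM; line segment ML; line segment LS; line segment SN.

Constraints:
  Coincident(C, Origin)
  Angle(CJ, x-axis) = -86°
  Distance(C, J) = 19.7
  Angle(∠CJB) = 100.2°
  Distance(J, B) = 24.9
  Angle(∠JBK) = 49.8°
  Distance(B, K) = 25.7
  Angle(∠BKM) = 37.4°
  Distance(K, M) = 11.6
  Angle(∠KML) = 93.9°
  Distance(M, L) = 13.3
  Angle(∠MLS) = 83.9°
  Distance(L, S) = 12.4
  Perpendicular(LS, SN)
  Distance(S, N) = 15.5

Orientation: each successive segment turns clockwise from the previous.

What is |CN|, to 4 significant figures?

9.162

C is at the origin; CJ runs at -86.0° with length 19.7, so J = (1.374, -19.65). ∠CJB = 100.2° gives JB at -165.8° from the x-axis; with |JB| = 24.9, B = (-22.76, -25.76). ∠JBK = 49.8° gives BK at 64.00° from the x-axis; with |BK| = 25.7, K = (-11.50, -2.661). ∠BKM = 37.4° gives KM at -78.60° from the x-axis; with |KM| = 11.6, M = (-9.206, -14.03). ∠KML = 93.9° gives ML at -164.7° from the x-axis; with |ML| = 13.3, L = (-22.03, -17.54). ∠MLS = 83.9° gives LS at 99.20° from the x-axis; with |LS| = 12.4, S = (-24.02, -5.301). The perpendicularity gives SN at right angles to LS, so SN runs at 9.200°; with |SN| = 15.5, N = (-8.717, -2.823). Then |CN| = |N − C| = 9.162.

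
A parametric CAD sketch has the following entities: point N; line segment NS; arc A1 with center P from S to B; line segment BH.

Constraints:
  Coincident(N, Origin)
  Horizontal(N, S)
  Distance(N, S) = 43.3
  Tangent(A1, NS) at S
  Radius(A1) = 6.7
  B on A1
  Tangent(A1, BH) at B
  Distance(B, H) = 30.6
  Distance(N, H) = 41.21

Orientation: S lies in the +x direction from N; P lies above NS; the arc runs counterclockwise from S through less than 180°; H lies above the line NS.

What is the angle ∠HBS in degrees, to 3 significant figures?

111°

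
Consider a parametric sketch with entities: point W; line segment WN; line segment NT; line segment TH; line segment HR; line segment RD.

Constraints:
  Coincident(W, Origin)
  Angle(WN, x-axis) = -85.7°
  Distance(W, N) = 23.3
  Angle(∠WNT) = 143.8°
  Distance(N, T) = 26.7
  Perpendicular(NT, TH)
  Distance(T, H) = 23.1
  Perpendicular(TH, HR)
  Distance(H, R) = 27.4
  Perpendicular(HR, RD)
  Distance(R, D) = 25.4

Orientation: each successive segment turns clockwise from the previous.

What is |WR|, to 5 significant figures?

20.369

W is at the origin; WN runs at -85.7° with length 23.3, so N = (1.7470, -23.234). ∠WNT = 143.8° gives NT at -121.90° from the x-axis; with |NT| = 26.7, T = (-12.362, -45.902). NT ⟂ TH, so TH runs at 148.10°; with |TH| = 23.1, H = (-31.974, -33.695). The perpendicularity gives HR at right angles to TH, so HR runs at 58.100°; with |HR| = 27.4, R = (-17.494, -10.433). Then |WR| = |R − W| = 20.369.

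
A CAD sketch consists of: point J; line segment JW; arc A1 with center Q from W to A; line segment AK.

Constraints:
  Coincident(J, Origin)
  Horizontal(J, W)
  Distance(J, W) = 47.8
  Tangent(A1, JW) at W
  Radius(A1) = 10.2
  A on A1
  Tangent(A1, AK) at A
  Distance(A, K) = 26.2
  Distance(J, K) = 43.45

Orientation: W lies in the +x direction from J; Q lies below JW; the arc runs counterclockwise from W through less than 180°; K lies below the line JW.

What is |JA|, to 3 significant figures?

38.8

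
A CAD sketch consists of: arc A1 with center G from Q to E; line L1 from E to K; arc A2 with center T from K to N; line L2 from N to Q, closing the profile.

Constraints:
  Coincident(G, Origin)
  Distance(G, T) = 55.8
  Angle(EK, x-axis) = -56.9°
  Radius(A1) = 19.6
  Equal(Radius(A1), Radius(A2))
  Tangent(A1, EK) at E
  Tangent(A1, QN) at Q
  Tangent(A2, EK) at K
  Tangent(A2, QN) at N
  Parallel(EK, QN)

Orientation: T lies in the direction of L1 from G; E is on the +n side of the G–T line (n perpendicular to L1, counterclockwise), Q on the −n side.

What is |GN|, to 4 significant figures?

59.14

Tangency of A1 to both parallel lines with radius 19.6 puts E and Q at G ± 19.6·n: E = (16.42, 10.70), Q = (-16.42, -10.70). Equal radii place K and N the same way about T: K = T + 19.6·n = (46.89, -36.04), N = T − 19.6·n = (14.05, -57.45). Then |GN| = |N − G| = 59.14.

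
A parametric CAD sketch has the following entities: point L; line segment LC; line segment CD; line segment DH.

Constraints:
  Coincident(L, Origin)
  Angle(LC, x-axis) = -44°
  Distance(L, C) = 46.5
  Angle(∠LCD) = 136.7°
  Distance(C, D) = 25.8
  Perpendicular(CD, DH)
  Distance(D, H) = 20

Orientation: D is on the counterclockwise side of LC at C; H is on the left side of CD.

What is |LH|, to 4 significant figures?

60.82

∠LCD = 136.7°, so CD runs at -44.0° + (180° − 136.7°) = -0.7000° from the x-axis; with |CD| = 25.8, D = C + 25.8·(cos -0.7000°, sin -0.7000°) = (59.25, -32.62). CD is perpendicular to DH; with |DH| = 20.0 on the left of CD, H = D + 20.0·(0.01222, 0.9999) = (59.49, -12.62). Then |LH| = |H − L| = 60.82.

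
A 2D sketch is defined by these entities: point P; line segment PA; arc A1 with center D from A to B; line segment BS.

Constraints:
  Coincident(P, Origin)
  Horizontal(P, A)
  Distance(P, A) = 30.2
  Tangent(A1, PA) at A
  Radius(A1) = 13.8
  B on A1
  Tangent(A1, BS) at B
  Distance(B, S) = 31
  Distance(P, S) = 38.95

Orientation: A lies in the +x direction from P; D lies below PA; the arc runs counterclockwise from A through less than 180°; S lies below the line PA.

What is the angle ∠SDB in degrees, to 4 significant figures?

66.00°

Checks: |DB| = 13.80 ✓; ∠(DB, BS) = 90.00° ✓; |BS| = 31.00 ✓; |PS| = 38.95 ✓.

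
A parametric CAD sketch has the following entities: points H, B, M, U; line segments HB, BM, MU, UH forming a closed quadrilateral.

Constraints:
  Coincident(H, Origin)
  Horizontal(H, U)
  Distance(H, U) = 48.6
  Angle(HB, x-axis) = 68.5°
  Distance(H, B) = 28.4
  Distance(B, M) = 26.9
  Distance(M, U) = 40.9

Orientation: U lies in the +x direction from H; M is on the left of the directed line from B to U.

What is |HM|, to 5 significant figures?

51.616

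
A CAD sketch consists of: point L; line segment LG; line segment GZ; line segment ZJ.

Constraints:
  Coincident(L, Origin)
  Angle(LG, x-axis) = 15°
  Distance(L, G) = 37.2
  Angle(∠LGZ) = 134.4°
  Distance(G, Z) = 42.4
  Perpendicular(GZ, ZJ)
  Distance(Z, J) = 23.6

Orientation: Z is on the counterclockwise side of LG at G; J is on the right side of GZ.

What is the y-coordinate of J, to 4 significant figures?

34.98

∠LGZ = 134.4°, so GZ runs at 15.0° + (180° − 134.4°) = 60.60° from the x-axis; with |GZ| = 42.4, Z = G + 42.4·(cos 60.60°, sin 60.60°) = (56.75, 46.57). The perpendicularity gives ZJ at right angles to GZ; with |ZJ| = 23.6 on the right of GZ, J = Z + 23.6·(0.8712, -0.4909) = (77.31, 34.98). So J.y = 34.98.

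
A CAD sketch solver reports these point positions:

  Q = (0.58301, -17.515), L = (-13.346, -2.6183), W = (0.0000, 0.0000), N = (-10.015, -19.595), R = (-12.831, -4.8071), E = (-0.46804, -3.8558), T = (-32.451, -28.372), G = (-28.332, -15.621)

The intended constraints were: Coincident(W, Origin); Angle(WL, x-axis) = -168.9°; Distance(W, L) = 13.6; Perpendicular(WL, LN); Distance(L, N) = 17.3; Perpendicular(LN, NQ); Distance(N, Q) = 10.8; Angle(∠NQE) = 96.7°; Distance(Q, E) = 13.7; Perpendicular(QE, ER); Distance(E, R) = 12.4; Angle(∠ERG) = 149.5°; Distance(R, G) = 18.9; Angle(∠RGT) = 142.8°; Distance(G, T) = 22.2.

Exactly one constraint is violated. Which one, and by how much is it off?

Distance(G, T) = 22.2 — off by 8.80.

W = (0.00, 0.00) ✓; WL at -168.9° ✓; |WL| = 13.60 ✓; ∠(WL, LN) = 90.00° ✓; |LN| = 17.30 ✓; ∠(LN, NQ) = 90.00° ✓; |NQ| = 10.80 ✓; ∠NQE = 96.70° ✓; |QE| = 13.70 ✓; ∠(QE, ER) = 90.00° ✓; |ER| = 12.40 ✓; ∠ERG = 149.5° ✓; |RG| = 18.90 ✓; ∠RGT = 142.8° ✓; |GT| = 13.40 ✗.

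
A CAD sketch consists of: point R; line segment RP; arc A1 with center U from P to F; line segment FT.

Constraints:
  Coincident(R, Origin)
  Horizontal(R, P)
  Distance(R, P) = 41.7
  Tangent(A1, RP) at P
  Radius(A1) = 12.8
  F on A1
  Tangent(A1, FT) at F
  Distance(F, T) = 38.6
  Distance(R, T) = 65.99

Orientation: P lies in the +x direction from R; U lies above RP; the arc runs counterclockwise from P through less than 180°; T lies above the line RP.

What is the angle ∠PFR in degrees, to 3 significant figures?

37.9°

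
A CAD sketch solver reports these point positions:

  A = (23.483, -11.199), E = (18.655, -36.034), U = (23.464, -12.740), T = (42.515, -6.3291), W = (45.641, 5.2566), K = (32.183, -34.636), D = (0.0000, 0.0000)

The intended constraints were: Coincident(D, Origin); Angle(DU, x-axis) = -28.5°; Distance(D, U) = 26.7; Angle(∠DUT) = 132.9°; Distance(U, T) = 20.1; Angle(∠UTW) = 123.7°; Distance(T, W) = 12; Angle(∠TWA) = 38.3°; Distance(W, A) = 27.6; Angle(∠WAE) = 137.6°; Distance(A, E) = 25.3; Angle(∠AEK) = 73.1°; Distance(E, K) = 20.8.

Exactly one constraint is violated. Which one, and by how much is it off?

Distance(E, K) = 20.8 — off by 7.20.

D = (0.00, 0.00) ✓; DU at -28.50° ✓; |DU| = 26.70 ✓; ∠DUT = 132.9° ✓; |UT| = 20.10 ✓; ∠UTW = 123.7° ✓; |TW| = 12.00 ✓; ∠TWA = 38.30° ✓; |WA| = 27.60 ✓; ∠WAE = 137.6° ✓; |AE| = 25.30 ✓; ∠AEK = 73.10° ✓; |EK| = 13.60 ✗.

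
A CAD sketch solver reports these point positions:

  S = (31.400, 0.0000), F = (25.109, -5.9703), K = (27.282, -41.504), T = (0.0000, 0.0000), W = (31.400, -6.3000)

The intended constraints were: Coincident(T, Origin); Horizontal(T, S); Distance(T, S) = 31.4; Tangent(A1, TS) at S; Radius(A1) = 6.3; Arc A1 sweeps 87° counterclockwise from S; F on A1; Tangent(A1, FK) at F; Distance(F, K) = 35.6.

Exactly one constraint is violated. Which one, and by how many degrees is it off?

Tangent(A1, FK) at F — off by 6.50°.

T = (0.00, 0.00) ✓; T.y = 0.00, S.y = 0.00 ✓; |TS| = 31.40 ✓; ∠(WS, ST) = 90.00° ✓; |WS| = 6.300 ✓; bearing(W→F) − bearing(W→S) = 87.00° ✓; |WF| = 6.300 ✓; ∠(WF, FK) = 83.50° ✗; |FK| = 35.60 ✓.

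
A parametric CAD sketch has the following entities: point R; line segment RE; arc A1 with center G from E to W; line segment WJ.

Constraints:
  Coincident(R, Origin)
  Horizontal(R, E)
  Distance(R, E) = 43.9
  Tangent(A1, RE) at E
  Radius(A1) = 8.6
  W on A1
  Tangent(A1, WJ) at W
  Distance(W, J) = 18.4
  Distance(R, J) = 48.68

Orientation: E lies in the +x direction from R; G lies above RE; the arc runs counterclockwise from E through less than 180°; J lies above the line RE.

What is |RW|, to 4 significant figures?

52.57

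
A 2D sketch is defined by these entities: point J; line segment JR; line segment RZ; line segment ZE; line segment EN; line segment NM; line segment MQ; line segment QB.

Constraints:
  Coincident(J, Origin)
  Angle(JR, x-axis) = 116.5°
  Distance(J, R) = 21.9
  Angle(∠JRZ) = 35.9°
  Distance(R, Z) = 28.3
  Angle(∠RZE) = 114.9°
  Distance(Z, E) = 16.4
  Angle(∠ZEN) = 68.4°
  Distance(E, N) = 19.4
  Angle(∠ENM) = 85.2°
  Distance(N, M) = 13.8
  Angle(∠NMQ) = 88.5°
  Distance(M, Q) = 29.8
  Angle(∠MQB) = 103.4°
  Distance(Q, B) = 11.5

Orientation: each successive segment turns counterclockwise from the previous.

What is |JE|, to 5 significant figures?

17.583

∠JRZ = 35.9° gives RZ at -99.400° from the x-axis; with |RZ| = 28.3, Z = (-14.394, -8.3209). ∠RZE = 114.9° gives ZE at -34.300° from the x-axis; with |ZE| = 16.4, E = (-0.84584, -17.563). Then |JE| = |E − J| = 17.583.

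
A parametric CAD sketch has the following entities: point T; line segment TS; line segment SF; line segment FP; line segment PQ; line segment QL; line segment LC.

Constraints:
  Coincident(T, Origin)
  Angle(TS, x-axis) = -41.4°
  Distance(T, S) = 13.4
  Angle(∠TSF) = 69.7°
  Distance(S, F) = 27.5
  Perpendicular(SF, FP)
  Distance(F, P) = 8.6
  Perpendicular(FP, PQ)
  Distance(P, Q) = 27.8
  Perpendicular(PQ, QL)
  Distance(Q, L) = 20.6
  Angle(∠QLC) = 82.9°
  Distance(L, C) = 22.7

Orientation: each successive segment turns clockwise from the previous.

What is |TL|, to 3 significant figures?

25.1

FP is perpendicular to PQ, so PQ runs at 28.3°; with |PQ| = 27.8, Q = (6.24, -1.15). PQ is perpendicular to QL, so QL runs at -61.7°; with |QL| = 20.6, L = (16.0, -19.3). Then |TL| = |L − T| = 25.1.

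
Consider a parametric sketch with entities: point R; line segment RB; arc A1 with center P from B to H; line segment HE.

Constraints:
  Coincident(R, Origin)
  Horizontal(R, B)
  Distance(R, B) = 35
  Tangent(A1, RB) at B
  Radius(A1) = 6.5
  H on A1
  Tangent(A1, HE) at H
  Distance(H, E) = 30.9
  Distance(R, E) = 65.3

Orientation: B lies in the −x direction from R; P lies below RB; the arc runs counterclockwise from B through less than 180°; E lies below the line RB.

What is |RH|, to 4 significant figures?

40.01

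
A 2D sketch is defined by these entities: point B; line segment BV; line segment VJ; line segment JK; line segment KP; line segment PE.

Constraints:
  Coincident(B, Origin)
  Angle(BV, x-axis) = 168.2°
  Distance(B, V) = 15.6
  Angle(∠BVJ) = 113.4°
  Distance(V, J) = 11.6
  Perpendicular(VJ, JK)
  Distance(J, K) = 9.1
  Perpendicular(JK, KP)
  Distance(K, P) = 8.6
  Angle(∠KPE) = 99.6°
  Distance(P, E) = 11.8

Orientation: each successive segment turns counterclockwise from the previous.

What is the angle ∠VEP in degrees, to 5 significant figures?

31.756°

B is at the origin; BV runs at 168.2° with length 15.6, so V = (-15.270, 3.1901). ∠BVJ = 113.4° gives VJ at -125.20° from the x-axis; with |VJ| = 11.6, J = (-21.957, -6.2887). The perpendicularity gives JK at right angles to VJ, so JK runs at -35.200°; with |JK| = 9.1, K = (-14.521, -11.534). JK is perpendicular to KP, so KP runs at 54.800°; with |KP| = 8.6, P = (-9.5636, -4.5068). ∠KPE = 99.6° gives PE at 135.20° from the x-axis; with |PE| = 11.8, E = (-17.937, 3.8079). Then cos ∠VEP = EV·EP / (|EV||EP|), giving 31.756°.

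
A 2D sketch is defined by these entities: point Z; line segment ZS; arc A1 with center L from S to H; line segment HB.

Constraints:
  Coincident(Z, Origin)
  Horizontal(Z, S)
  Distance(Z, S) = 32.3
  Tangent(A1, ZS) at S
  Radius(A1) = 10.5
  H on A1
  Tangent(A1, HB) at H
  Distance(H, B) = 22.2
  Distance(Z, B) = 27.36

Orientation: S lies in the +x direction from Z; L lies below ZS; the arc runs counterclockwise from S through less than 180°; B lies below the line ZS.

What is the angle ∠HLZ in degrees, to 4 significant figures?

11.87°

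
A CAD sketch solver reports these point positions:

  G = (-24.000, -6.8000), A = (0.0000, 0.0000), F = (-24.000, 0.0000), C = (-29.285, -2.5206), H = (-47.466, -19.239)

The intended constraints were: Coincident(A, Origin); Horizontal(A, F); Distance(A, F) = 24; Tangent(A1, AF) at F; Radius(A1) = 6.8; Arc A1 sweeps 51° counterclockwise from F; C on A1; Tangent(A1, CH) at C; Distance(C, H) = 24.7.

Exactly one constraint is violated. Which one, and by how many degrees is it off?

Tangent(A1, CH) at C — off by 8.40°.

A = (0.00, 0.00) ✓; A.y = 0.00, F.y = 0.00 ✓; |AF| = 24.00 ✓; ∠(GF, FA) = 90.00° ✓; |GF| = 6.800 ✓; bearing(G→C) − bearing(G→F) = 51.00° ✓; |GC| = 6.800 ✓; ∠(GC, CH) = 98.40° ✗; |CH| = 24.70 ✓.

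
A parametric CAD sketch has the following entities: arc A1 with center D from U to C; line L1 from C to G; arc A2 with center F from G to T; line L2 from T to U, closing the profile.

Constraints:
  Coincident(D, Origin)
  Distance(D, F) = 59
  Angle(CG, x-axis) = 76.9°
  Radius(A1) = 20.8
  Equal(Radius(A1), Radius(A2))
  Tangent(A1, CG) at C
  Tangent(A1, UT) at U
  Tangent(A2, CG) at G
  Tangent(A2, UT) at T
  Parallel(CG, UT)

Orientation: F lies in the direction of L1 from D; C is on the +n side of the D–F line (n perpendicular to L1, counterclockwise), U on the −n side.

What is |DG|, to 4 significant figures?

62.56

The slot axis is L1's direction at 76.9°, so u = (cos 76.9°, sin 76.9°) = (0.2267, 0.9740) and n = (−sin 76.9°, cos 76.9°) = (-0.9740, 0.2267). D is at the origin and F lies 59.0 along u from D, so F = 59.0·u = (13.37, 57.46). Tangency of A1 to both parallel lines with radius 20.8 puts C and U at D ± 20.8·n: C = (-20.26, 4.714), U = (20.26, -4.714). Equal radii place G and T the same way about F: G = F + 20.8·n = (-6.886, 62.18), T = F − 20.8·n = (33.63, 52.75). Then |DG| = |G − D| = 62.56.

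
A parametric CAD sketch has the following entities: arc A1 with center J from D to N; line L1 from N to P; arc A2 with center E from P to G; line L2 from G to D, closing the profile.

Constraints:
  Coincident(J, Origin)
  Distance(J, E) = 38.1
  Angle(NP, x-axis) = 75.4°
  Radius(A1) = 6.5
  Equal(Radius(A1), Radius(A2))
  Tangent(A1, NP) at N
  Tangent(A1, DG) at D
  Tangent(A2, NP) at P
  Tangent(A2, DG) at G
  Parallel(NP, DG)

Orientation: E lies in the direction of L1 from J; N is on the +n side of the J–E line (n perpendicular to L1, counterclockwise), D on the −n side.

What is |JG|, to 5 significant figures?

38.650

Tangency of A1 to both parallel lines with radius 6.5 puts N and D at J ± 6.5·n: N = (-6.2901, 1.6385), D = (6.2901, -1.6385). Equal radii place P and G the same way about E: P = E + 6.5·n = (3.3137, 38.508), G = E − 6.5·n = (15.894, 35.231). Then |JG| = |G − J| = 38.650.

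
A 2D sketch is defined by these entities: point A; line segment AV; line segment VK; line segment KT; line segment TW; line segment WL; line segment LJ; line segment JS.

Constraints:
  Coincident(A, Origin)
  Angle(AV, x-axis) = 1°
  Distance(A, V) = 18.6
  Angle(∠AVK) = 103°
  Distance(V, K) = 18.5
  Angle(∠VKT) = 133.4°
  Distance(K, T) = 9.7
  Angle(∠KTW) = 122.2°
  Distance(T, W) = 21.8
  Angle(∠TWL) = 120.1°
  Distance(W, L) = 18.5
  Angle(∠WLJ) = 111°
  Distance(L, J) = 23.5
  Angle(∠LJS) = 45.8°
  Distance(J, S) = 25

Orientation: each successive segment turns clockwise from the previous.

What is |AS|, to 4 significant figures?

16.87

A is at the origin; AV runs at 1.0° with length 18.6, so V = (18.60, 0.3246). ∠AVK = 103.0° gives VK at -76.00° from the x-axis; with |VK| = 18.5, K = (23.07, -17.63). ∠VKT = 133.4° gives KT at -122.6° from the x-axis; with |KT| = 9.7, T = (17.85, -25.80). ∠KTW = 122.2° gives TW at 179.6° from the x-axis; with |TW| = 21.8, W = (-3.953, -25.65). ∠TWL = 120.1° gives WL at 119.7° from the x-axis; with |WL| = 18.5, L = (-13.12, -9.576). ∠WLJ = 111.0° gives LJ at 50.70° from the x-axis; with |LJ| = 23.5, J = (1.766, 8.609). ∠LJS = 45.8° gives JS at -83.50° from the x-axis; with |JS| = 25.0, S = (4.596, -16.23). Then |AS| = |S − A| = 16.87.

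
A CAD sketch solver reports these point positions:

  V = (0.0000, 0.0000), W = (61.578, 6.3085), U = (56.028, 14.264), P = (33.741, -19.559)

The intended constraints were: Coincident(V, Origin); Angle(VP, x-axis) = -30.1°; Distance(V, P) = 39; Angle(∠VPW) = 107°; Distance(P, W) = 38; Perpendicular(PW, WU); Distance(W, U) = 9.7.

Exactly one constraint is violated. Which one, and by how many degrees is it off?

Perpendicular(PW, WU) — off by 8.00°.

V = (0.00, 0.00) ✓; VP at -30.10° ✓; |VP| = 39.00 ✓; ∠VPW = 107.0° ✓; |PW| = 38.00 ✓; ∠(PW, WU) = 82.00° ✗; |WU| = 9.700 ✓.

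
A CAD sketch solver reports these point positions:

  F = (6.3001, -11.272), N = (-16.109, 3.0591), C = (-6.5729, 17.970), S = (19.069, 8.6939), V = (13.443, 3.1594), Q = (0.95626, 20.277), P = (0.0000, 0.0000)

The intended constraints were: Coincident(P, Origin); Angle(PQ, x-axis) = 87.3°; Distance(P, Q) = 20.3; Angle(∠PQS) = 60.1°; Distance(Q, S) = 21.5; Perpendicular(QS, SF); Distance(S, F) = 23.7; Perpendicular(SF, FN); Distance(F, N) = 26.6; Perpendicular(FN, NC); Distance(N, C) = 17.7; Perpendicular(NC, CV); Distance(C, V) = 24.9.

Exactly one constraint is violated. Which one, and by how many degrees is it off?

Perpendicular(NC, CV) — off by 3.90°.

P = (0.00, 0.00) ✓; PQ at 87.30° ✓; |PQ| = 20.30 ✓; ∠PQS = 60.10° ✓; |QS| = 21.50 ✓; ∠(QS, SF) = 90.00° ✓; |SF| = 23.70 ✓; ∠(SF, FN) = 90.00° ✓; |FN| = 26.60 ✓; ∠(FN, NC) = 90.00° ✓; |NC| = 17.70 ✓; ∠(NC, CV) = 93.90° ✗; |CV| = 24.90 ✓.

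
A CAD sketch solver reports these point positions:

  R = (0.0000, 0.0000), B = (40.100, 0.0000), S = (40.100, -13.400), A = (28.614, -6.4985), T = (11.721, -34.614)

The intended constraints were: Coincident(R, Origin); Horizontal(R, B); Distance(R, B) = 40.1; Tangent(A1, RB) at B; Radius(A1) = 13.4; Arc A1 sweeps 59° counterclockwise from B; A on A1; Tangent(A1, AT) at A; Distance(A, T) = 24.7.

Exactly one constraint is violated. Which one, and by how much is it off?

Distance(A, T) = 24.7 — off by 8.10.

R = (0.00, 0.00) ✓; R.y = 0.00, B.y = 0.00 ✓; |RB| = 40.10 ✓; ∠(SB, BR) = 90.00° ✓; |SB| = 13.40 ✓; bearing(S→A) − bearing(S→B) = 59.00° ✓; |SA| = 13.40 ✓; ∠(SA, AT) = 90.00° ✓; |AT| = 32.80 ✗.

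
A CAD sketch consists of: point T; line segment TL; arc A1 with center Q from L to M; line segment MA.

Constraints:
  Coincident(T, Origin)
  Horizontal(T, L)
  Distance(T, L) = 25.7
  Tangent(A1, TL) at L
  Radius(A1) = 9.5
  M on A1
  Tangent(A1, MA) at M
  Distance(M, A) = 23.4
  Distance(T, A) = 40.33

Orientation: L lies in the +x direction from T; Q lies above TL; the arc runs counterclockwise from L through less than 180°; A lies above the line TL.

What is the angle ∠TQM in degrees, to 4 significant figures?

167.8°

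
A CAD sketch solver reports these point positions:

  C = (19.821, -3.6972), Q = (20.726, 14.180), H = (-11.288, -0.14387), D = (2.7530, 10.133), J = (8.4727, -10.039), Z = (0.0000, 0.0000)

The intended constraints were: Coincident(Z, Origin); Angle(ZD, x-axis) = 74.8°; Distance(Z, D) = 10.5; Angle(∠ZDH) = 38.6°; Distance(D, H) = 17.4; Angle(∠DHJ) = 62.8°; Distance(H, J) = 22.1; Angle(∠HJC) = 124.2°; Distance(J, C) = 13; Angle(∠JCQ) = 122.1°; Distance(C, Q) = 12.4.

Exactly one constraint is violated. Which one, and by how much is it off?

Distance(C, Q) = 12.4 — off by 5.50.

Z = (0.00, 0.00) ✓; ZD at 74.80° ✓; |ZD| = 10.50 ✓; ∠ZDH = 38.60° ✓; |DH| = 17.40 ✓; ∠DHJ = 62.80° ✓; |HJ| = 22.10 ✓; ∠HJC = 124.2° ✓; |JC| = 13.00 ✓; ∠JCQ = 122.1° ✓; |CQ| = 17.90 ✗.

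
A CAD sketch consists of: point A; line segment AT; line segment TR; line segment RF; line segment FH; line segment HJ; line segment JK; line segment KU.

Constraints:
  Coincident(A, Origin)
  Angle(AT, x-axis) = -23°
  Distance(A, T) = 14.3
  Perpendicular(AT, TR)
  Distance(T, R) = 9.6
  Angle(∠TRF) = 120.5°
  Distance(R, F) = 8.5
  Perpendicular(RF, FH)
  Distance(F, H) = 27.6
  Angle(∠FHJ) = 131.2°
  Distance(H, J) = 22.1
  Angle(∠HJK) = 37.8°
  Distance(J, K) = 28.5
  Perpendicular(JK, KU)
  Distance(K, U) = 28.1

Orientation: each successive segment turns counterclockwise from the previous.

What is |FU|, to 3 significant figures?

25.5

∠HJK = 37.8° gives JK at 47.5° from the x-axis; with |JK| = 28.5, K = (7.12, -7.35). JK is perpendicular to KU, so KU runs at 138°; with |KU| = 28.1, U = (-13.6, 11.6). Then |FU| = |U − F| = 25.5.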